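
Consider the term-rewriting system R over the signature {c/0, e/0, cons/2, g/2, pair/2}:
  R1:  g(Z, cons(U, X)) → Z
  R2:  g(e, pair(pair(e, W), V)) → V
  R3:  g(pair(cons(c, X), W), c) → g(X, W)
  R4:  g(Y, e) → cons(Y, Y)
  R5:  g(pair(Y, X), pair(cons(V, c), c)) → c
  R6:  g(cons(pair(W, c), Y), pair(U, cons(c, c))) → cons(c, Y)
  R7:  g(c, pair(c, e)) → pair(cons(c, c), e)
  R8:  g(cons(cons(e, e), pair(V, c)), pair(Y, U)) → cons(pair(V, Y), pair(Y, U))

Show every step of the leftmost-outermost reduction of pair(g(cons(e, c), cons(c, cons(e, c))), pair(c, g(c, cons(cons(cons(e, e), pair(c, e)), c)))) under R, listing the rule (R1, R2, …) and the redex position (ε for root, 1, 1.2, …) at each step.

pair(cons(e, c), pair(c, c))

1. pair(g(cons(e, c), cons(c, cons(e, c))), pair(c, g(c, cons(cons(cons(e, e), pair(c, e)), c))))  →  pair(cons(e, c), pair(c, g(c, cons(cons(cons(e, e), pair(c, e)), c))))   [R1 at 1]
2. pair(cons(e, c), pair(c, g(c, cons(cons(cons(e, e), pair(c, e)), c))))  →  pair(cons(e, c), pair(c, c))   [R1 at 2.2]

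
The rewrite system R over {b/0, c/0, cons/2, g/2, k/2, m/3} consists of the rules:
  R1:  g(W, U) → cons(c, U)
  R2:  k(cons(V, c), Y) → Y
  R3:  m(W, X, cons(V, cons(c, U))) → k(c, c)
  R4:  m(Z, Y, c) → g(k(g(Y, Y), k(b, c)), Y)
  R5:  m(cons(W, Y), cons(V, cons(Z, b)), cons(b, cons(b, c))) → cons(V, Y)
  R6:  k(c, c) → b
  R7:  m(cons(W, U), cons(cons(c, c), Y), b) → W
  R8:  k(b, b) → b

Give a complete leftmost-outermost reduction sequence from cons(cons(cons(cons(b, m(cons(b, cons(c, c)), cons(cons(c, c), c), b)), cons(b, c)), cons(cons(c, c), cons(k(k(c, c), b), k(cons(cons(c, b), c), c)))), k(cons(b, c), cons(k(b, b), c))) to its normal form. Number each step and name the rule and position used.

cons(cons(cons(cons(b, b), cons(b, c)), cons(cons(c, c), cons(b, c))), cons(b, c))

1. cons(cons(cons(cons(b, m(cons(b, cons(c, c)), cons(cons(c, c), c), b)), cons(b, c)), cons(cons(c, c), cons(k(k(c, c), b), k(cons(cons(c, b), c), c)))), k(cons(b, c), cons(k(b, b), c)))  →  cons(cons(cons(cons(b, b), cons(b, c)), cons(cons(c, c), cons(k(k(c, c), b), k(cons(cons(c, b), c), c)))), k(cons(b, c), cons(k(b, b), c)))   [R7 at 1.1.1.2]
2. cons(cons(cons(cons(b, b), cons(b, c)), cons(cons(c, c), cons(k(k(c, c), b), k(cons(cons(c, b), c), c)))), k(cons(b, c), cons(k(b, b), c)))  →  cons(cons(cons(cons(b, b), cons(b, c)), cons(cons(c, c), cons(k(b, b), k(cons(cons(c, b), c), c)))), k(cons(b, c), cons(k(b, b), c)))   [R6 at 1.2.2.1.1]
3. cons(cons(cons(cons(b, b), cons(b, c)), cons(cons(c, c), cons(k(b, b), k(cons(cons(c, b), c), c)))), k(cons(b, c), cons(k(b, b), c)))  →  cons(cons(cons(cons(b, b), cons(b, c)), cons(cons(c, c), cons(b, k(cons(cons(c, b), c), c)))), k(cons(b, c), cons(k(b, b), c)))   [R8 at 1.2.2.1]
4. cons(cons(cons(cons(b, b), cons(b, c)), cons(cons(c, c), cons(b, k(cons(cons(c, b), c), c)))), k(cons(b, c), cons(k(b, b), c)))  →  cons(cons(cons(cons(b, b), cons(b, c)), cons(cons(c, c), cons(b, c))), k(cons(b, c), cons(k(b, b), c)))   [R2 at 1.2.2.2]
5. cons(cons(cons(cons(b, b), cons(b, c)), cons(cons(c, c), cons(b, c))), k(cons(b, c), cons(k(b, b), c)))  →  cons(cons(cons(cons(b, b), cons(b, c)), cons(cons(c, c), cons(b, c))), cons(k(b, b), c))   [R2 at 2]
6. cons(cons(cons(cons(b, b), cons(b, c)), cons(cons(c, c), cons(b, c))), cons(k(b, b), c))  →  cons(cons(cons(cons(b, b), cons(b, c)), cons(cons(c, c), cons(b, c))), cons(b, c))   [R8 at 2.1]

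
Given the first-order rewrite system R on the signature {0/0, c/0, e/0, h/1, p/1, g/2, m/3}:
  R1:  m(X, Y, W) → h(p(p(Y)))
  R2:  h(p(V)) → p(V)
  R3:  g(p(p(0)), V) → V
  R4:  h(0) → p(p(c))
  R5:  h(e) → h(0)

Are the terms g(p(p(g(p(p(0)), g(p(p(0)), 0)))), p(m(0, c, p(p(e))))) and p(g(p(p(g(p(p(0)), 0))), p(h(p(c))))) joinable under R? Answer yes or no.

yes — NF(t₁) = p(p(p(c))), NF(t₂) = p(p(p(c)))

Reduce t₁ = g(p(p(g(p(p(0)), g(p(p(0)), 0)))), p(m(0, c, p(p(e))))):
1. g(p(p(g(p(p(0)), g(p(p(0)), 0)))), p(m(0, c, p(p(e)))))  →  g(p(p(g(p(p(0)), 0))), p(m(0, c, p(p(e)))))   [R3 at 1.1.1]
2. g(p(p(g(p(p(0)), 0))), p(m(0, c, p(p(e)))))  →  g(p(p(0)), p(m(0, c, p(p(e)))))   [R3 at 1.1.1]
3. g(p(p(0)), p(m(0, c, p(p(e)))))  →  p(m(0, c, p(p(e))))   [R3 at ε]
4. p(m(0, c, p(p(e))))  →  p(h(p(p(c))))   [R1 at 1]
5. p(h(p(p(c))))  →  p(p(p(c)))   [R2 at 1]

Reduce t₂ = p(g(p(p(g(p(p(0)), 0))), p(h(p(c))))):
1. p(g(p(p(g(p(p(0)), 0))), p(h(p(c)))))  →  p(g(p(p(0)), p(h(p(c)))))   [R3 at 1.1.1.1]
2. p(g(p(p(0)), p(h(p(c)))))  →  p(p(h(p(c))))   [R3 at 1]
3. p(p(h(p(c))))  →  p(p(p(c)))   [R2 at 1.1]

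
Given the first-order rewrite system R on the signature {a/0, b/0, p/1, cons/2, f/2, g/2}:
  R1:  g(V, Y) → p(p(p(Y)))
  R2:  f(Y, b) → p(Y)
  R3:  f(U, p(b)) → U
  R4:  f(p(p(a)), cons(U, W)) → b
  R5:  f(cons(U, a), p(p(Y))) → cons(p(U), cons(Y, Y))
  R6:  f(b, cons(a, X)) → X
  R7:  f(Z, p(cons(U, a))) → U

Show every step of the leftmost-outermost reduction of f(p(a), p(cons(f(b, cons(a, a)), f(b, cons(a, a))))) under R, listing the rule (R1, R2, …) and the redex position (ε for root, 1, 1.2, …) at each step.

1. f(p(a), p(cons(f(b, cons(a, a)), f(b, cons(a, a)))))  →  f(p(a), p(cons(a, f(b, cons(a, a)))))   [R6 at 2.1.1]
2. f(p(a), p(cons(a, f(b, cons(a, a)))))  →  f(p(a), p(cons(a, a)))   [R6 at 2.1.2]
3. f(p(a), p(cons(a, a)))  →  a   [R7 at ε]

a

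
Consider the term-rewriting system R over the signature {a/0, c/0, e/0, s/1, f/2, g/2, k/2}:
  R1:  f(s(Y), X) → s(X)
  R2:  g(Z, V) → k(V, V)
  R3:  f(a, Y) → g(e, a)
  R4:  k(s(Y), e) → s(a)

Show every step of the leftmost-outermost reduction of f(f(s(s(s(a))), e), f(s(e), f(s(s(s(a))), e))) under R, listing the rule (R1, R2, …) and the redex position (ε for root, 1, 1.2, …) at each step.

s(s(s(e)))

1. f(f(s(s(s(a))), e), f(s(e), f(s(s(s(a))), e)))  →  f(s(e), f(s(e), f(s(s(s(a))), e)))   [R1 at 1]
2. f(s(e), f(s(e), f(s(s(s(a))), e)))  →  s(f(s(e), f(s(s(s(a))), e)))   [R1 at ε]
3. s(f(s(e), f(s(s(s(a))), e)))  →  s(s(f(s(s(s(a))), e)))   [R1 at 1]
4. s(s(f(s(s(s(a))), e)))  →  s(s(s(e)))   [R1 at 1.1]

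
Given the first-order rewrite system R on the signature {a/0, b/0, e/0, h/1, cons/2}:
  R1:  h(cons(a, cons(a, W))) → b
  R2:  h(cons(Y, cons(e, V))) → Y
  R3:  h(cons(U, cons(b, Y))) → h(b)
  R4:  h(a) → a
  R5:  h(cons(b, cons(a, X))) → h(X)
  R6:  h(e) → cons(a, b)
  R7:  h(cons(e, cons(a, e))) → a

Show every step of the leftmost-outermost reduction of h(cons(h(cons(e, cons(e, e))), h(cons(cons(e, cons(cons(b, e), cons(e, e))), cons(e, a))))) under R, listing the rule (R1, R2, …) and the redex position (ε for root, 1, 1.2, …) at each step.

1. h(cons(h(cons(e, cons(e, e))), h(cons(cons(e, cons(cons(b, e), cons(e, e))), cons(e, a)))))  →  h(cons(e, h(cons(cons(e, cons(cons(b, e), cons(e, e))), cons(e, a)))))   [R2 at 1.1]
2. h(cons(e, h(cons(cons(e, cons(cons(b, e), cons(e, e))), cons(e, a)))))  →  h(cons(e, cons(e, cons(cons(b, e), cons(e, e)))))   [R2 at 1.2]
3. h(cons(e, cons(e, cons(cons(b, e), cons(e, e)))))  →  e   [R2 at ε]

e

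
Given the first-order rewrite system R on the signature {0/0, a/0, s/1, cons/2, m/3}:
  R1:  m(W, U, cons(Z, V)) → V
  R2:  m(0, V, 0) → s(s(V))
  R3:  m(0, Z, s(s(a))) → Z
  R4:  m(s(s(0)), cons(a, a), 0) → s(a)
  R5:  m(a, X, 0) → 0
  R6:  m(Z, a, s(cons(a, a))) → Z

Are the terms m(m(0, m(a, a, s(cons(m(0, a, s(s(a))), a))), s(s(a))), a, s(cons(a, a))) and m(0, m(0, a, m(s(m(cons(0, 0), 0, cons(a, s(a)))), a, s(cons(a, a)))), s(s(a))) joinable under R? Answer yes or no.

yes — NF(t₁) = a, NF(t₂) = a

Reduce t₁ = m(m(0, m(a, a, s(cons(m(0, a, s(s(a))), a))), s(s(a))), a, s(cons(a, a))):
1. m(m(0, m(a, a, s(cons(m(0, a, s(s(a))), a))), s(s(a))), a, s(cons(a, a)))  →  m(0, m(a, a, s(cons(m(0, a, s(s(a))), a))), s(s(a)))   [R6 at ε]
2. m(0, m(a, a, s(cons(m(0, a, s(s(a))), a))), s(s(a)))  →  m(a, a, s(cons(m(0, a, s(s(a))), a)))   [R3 at ε]
3. m(a, a, s(cons(m(0, a, s(s(a))), a)))  →  m(a, a, s(cons(a, a)))   [R3 at 3.1.1]
4. m(a, a, s(cons(a, a)))  →  a   [R6 at ε]

Reduce t₂ = m(0, m(0, a, m(s(m(cons(0, 0), 0, cons(a, s(a)))), a, s(cons(a, a)))), s(s(a))):
1. m(0, m(0, a, m(s(m(cons(0, 0), 0, cons(a, s(a)))), a, s(cons(a, a)))), s(s(a)))  →  m(0, a, m(s(m(cons(0, 0), 0, cons(a, s(a)))), a, s(cons(a, a))))   [R3 at ε]
2. m(0, a, m(s(m(cons(0, 0), 0, cons(a, s(a)))), a, s(cons(a, a))))  →  m(0, a, s(m(cons(0, 0), 0, cons(a, s(a)))))   [R6 at 3]
3. m(0, a, s(m(cons(0, 0), 0, cons(a, s(a)))))  →  m(0, a, s(s(a)))   [R1 at 3.1]
4. m(0, a, s(s(a)))  →  a   [R3 at ε]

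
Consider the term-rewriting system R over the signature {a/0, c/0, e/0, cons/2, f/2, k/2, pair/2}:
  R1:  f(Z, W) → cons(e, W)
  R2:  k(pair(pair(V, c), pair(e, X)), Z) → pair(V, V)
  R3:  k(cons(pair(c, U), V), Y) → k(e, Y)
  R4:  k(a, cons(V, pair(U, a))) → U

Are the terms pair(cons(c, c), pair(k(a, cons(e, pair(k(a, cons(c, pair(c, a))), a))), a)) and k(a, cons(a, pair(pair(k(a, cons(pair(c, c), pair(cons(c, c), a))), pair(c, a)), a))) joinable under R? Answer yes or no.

yes — NF(t₁) = pair(cons(c, c), pair(c, a)), NF(t₂) = pair(cons(c, c), pair(c, a))

Reduce t₁ = pair(cons(c, c), pair(k(a, cons(e, pair(k(a, cons(c, pair(c, a))), a))), a)):
1. pair(cons(c, c), pair(k(a, cons(e, pair(k(a, cons(c, pair(c, a))), a))), a))  →  pair(cons(c, c), pair(k(a, cons(c, pair(c, a))), a))   [R4 at 2.1]
2. pair(cons(c, c), pair(k(a, cons(c, pair(c, a))), a))  →  pair(cons(c, c), pair(c, a))   [R4 at 2.1]

Reduce t₂ = k(a, cons(a, pair(pair(k(a, cons(pair(c, c), pair(cons(c, c), a))), pair(c, a)), a))):
1. k(a, cons(a, pair(pair(k(a, cons(pair(c, c), pair(cons(c, c), a))), pair(c, a)), a)))  →  pair(k(a, cons(pair(c, c), pair(cons(c, c), a))), pair(c, a))   [R4 at ε]
2. pair(k(a, cons(pair(c, c), pair(cons(c, c), a))), pair(c, a))  →  pair(cons(c, c), pair(c, a))   [R4 at 1]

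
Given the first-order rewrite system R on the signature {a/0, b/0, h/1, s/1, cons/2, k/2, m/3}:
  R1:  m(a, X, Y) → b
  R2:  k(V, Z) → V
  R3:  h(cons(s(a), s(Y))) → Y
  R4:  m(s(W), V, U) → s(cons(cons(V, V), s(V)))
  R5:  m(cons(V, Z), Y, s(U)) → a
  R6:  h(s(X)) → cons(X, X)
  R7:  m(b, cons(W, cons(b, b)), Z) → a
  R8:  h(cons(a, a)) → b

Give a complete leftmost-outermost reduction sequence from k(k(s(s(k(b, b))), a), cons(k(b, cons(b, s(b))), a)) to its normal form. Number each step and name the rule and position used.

s(s(b))

1. k(k(s(s(k(b, b))), a), cons(k(b, cons(b, s(b))), a))  →  k(s(s(k(b, b))), a)   [R2 at ε]
2. k(s(s(k(b, b))), a)  →  s(s(k(b, b)))   [R2 at ε]
3. s(s(k(b, b)))  →  s(s(b))   [R2 at 1.1]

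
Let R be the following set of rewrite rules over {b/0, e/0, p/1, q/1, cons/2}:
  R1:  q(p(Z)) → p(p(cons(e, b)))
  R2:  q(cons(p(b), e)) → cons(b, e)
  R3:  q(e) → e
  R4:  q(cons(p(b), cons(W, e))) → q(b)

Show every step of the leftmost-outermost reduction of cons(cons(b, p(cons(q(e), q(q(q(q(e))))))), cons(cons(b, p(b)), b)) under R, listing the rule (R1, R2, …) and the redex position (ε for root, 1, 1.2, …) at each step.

1. cons(cons(b, p(cons(q(e), q(q(q(q(e))))))), cons(cons(b, p(b)), b))  →  cons(cons(b, p(cons(e, q(q(q(q(e))))))), cons(cons(b, p(b)), b))   [R3 at 1.2.1.1]
2. cons(cons(b, p(cons(e, q(q(q(q(e))))))), cons(cons(b, p(b)), b))  →  cons(cons(b, p(cons(e, q(q(q(e)))))), cons(cons(b, p(b)), b))   [R3 at 1.2.1.2.1.1.1]
3. cons(cons(b, p(cons(e, q(q(q(e)))))), cons(cons(b, p(b)), b))  →  cons(cons(b, p(cons(e, q(q(e))))), cons(cons(b, p(b)), b))   [R3 at 1.2.1.2.1.1]
4. cons(cons(b, p(cons(e, q(q(e))))), cons(cons(b, p(b)), b))  →  cons(cons(b, p(cons(e, q(e)))), cons(cons(b, p(b)), b))   [R3 at 1.2.1.2.1]
5. cons(cons(b, p(cons(e, q(e)))), cons(cons(b, p(b)), b))  →  cons(cons(b, p(cons(e, e))), cons(cons(b, p(b)), b))   [R3 at 1.2.1.2]

cons(cons(b, p(cons(e, e))), cons(cons(b, p(b)), b))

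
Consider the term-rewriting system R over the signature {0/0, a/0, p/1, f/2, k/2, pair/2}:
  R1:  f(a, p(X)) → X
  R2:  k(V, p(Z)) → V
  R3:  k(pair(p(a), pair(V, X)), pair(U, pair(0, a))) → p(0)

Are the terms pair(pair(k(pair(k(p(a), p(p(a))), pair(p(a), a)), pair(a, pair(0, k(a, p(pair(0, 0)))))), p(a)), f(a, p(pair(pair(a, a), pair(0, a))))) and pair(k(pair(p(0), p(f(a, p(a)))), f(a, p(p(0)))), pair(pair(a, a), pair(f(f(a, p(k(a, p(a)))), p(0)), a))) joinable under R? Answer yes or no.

yes — NF(t₁) = pair(pair(p(0), p(a)), pair(pair(a, a), pair(0, a))), NF(t₂) = pair(pair(p(0), p(a)), pair(pair(a, a), pair(0, a)))

Reduce t₁ = pair(pair(k(pair(k(p(a), p(p(a))), pair(p(a), a)), pair(a, pair(0, k(a, p(pair(0, 0)))))), p(a)), f(a, p(pair(pair(a, a), pair(0, a))))):
1. pair(pair(k(pair(k(p(a), p(p(a))), pair(p(a), a)), pair(a, pair(0, k(a, p(pair(0, 0)))))), p(a)), f(a, p(pair(pair(a, a), pair(0, a)))))  →  pair(pair(k(pair(p(a), pair(p(a), a)), pair(a, pair(0, k(a, p(pair(0, 0)))))), p(a)), f(a, p(pair(pair(a, a), pair(0, a)))))   [R2 at 1.1.1.1]
2. pair(pair(k(pair(p(a), pair(p(a), a)), pair(a, pair(0, k(a, p(pair(0, 0)))))), p(a)), f(a, p(pair(pair(a, a), pair(0, a)))))  →  pair(pair(k(pair(p(a), pair(p(a), a)), pair(a, pair(0, a))), p(a)), f(a, p(pair(pair(a, a), pair(0, a)))))   [R2 at 1.1.2.2.2]
3. pair(pair(k(pair(p(a), pair(p(a), a)), pair(a, pair(0, a))), p(a)), f(a, p(pair(pair(a, a), pair(0, a)))))  →  pair(pair(p(0), p(a)), f(a, p(pair(pair(a, a), pair(0, a)))))   [R3 at 1.1]
4. pair(pair(p(0), p(a)), f(a, p(pair(pair(a, a), pair(0, a)))))  →  pair(pair(p(0), p(a)), pair(pair(a, a), pair(0, a)))   [R1 at 2]

Reduce t₂ = pair(k(pair(p(0), p(f(a, p(a)))), f(a, p(p(0)))), pair(pair(a, a), pair(f(f(a, p(k(a, p(a)))), p(0)), a))):
1. pair(k(pair(p(0), p(f(a, p(a)))), f(a, p(p(0)))), pair(pair(a, a), pair(f(f(a, p(k(a, p(a)))), p(0)), a)))  →  pair(k(pair(p(0), p(a)), f(a, p(p(0)))), pair(pair(a, a), pair(f(f(a, p(k(a, p(a)))), p(0)), a)))   [R1 at 1.1.2.1]
2. pair(k(pair(p(0), p(a)), f(a, p(p(0)))), pair(pair(a, a), pair(f(f(a, p(k(a, p(a)))), p(0)), a)))  →  pair(k(pair(p(0), p(a)), p(0)), pair(pair(a, a), pair(f(f(a, p(k(a, p(a)))), p(0)), a)))   [R1 at 1.2]
3. pair(k(pair(p(0), p(a)), p(0)), pair(pair(a, a), pair(f(f(a, p(k(a, p(a)))), p(0)), a)))  →  pair(pair(p(0), p(a)), pair(pair(a, a), pair(f(f(a, p(k(a, p(a)))), p(0)), a)))   [R2 at 1]
4. pair(pair(p(0), p(a)), pair(pair(a, a), pair(f(f(a, p(k(a, p(a)))), p(0)), a)))  →  pair(pair(p(0), p(a)), pair(pair(a, a), pair(f(k(a, p(a)), p(0)), a)))   [R1 at 2.2.1.1]
5. pair(pair(p(0), p(a)), pair(pair(a, a), pair(f(k(a, p(a)), p(0)), a)))  →  pair(pair(p(0), p(a)), pair(pair(a, a), pair(f(a, p(0)), a)))   [R2 at 2.2.1.1]
6. pair(pair(p(0), p(a)), pair(pair(a, a), pair(f(a, p(0)), a)))  →  pair(pair(p(0), p(a)), pair(pair(a, a), pair(0, a)))   [R1 at 2.2.1]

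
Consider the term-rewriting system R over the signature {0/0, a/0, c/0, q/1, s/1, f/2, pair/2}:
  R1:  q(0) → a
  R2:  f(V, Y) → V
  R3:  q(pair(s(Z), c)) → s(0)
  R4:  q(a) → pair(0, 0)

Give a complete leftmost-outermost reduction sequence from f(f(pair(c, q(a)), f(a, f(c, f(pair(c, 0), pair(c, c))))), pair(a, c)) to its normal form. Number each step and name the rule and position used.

1. f(f(pair(c, q(a)), f(a, f(c, f(pair(c, 0), pair(c, c))))), pair(a, c))  →  f(pair(c, q(a)), f(a, f(c, f(pair(c, 0), pair(c, c)))))   [R2 at ε]
2. f(pair(c, q(a)), f(a, f(c, f(pair(c, 0), pair(c, c)))))  →  pair(c, q(a))   [R2 at ε]
3. pair(c, q(a))  →  pair(c, pair(0, 0))   [R4 at 2]

pair(c, pair(0, 0))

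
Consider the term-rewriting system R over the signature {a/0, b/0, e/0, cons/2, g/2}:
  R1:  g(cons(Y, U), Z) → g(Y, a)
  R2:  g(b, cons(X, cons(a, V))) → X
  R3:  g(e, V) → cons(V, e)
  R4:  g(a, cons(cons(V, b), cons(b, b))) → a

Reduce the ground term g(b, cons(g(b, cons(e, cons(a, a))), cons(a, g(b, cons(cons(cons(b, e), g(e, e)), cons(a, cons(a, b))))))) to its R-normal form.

e

1. g(b, cons(g(b, cons(e, cons(a, a))), cons(a, g(b, cons(cons(cons(b, e), g(e, e)), cons(a, cons(a, b)))))))  →  g(b, cons(e, cons(a, a)))   [R2 at ε]
2. g(b, cons(e, cons(a, a)))  →  e   [R2 at ε]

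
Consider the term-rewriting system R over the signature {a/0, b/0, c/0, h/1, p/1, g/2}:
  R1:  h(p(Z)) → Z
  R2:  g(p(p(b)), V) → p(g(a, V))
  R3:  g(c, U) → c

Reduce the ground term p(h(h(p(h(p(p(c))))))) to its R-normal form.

p(c)

1. p(h(h(p(h(p(p(c)))))))  →  p(h(h(p(p(c)))))   [R1 at 1.1]
2. p(h(h(p(p(c)))))  →  p(h(p(c)))   [R1 at 1.1]
3. p(h(p(c)))  →  p(c)   [R1 at 1]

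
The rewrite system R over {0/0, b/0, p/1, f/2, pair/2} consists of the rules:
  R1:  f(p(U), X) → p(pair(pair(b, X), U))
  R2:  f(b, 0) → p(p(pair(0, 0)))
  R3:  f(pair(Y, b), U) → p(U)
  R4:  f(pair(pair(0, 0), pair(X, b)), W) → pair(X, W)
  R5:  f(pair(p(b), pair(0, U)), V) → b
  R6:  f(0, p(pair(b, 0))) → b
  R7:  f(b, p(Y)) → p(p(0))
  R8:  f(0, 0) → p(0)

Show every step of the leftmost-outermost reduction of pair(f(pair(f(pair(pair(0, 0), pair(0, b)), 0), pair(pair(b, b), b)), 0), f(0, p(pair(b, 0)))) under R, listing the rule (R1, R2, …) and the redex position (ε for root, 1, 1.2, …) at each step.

pair(pair(pair(b, b), 0), b)

1. pair(f(pair(f(pair(pair(0, 0), pair(0, b)), 0), pair(pair(b, b), b)), 0), f(0, p(pair(b, 0))))  →  pair(f(pair(pair(0, 0), pair(pair(b, b), b)), 0), f(0, p(pair(b, 0))))   [R4 at 1.1.1]
2. pair(f(pair(pair(0, 0), pair(pair(b, b), b)), 0), f(0, p(pair(b, 0))))  →  pair(pair(pair(b, b), 0), f(0, p(pair(b, 0))))   [R4 at 1]
3. pair(pair(pair(b, b), 0), f(0, p(pair(b, 0))))  →  pair(pair(pair(b, b), 0), b)   [R6 at 2]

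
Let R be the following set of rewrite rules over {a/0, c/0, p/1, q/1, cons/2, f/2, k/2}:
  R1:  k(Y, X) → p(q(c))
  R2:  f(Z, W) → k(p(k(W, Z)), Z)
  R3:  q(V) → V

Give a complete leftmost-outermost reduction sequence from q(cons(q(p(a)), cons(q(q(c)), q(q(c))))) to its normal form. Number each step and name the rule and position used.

1. q(cons(q(p(a)), cons(q(q(c)), q(q(c)))))  →  cons(q(p(a)), cons(q(q(c)), q(q(c))))   [R3 at ε]
2. cons(q(p(a)), cons(q(q(c)), q(q(c))))  →  cons(p(a), cons(q(q(c)), q(q(c))))   [R3 at 1]
3. cons(p(a), cons(q(q(c)), q(q(c))))  →  cons(p(a), cons(q(c), q(q(c))))   [R3 at 2.1]
4. cons(p(a), cons(q(c), q(q(c))))  →  cons(p(a), cons(c, q(q(c))))   [R3 at 2.1]
5. cons(p(a), cons(c, q(q(c))))  →  cons(p(a), cons(c, q(c)))   [R3 at 2.2]
6. cons(p(a), cons(c, q(c)))  →  cons(p(a), cons(c, c))   [R3 at 2.2]

cons(p(a), cons(c, c))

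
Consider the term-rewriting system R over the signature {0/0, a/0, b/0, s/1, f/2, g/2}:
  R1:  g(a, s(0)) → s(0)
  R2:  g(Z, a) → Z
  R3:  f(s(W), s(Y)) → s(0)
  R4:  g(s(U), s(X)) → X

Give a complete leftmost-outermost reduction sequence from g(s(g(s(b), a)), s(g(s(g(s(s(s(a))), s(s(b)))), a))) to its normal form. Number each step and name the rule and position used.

s(s(b))

1. g(s(g(s(b), a)), s(g(s(g(s(s(s(a))), s(s(b)))), a)))  →  g(s(g(s(s(s(a))), s(s(b)))), a)   [R4 at ε]
2. g(s(g(s(s(s(a))), s(s(b)))), a)  →  s(g(s(s(s(a))), s(s(b))))   [R2 at ε]
3. s(g(s(s(s(a))), s(s(b))))  →  s(s(b))   [R4 at 1]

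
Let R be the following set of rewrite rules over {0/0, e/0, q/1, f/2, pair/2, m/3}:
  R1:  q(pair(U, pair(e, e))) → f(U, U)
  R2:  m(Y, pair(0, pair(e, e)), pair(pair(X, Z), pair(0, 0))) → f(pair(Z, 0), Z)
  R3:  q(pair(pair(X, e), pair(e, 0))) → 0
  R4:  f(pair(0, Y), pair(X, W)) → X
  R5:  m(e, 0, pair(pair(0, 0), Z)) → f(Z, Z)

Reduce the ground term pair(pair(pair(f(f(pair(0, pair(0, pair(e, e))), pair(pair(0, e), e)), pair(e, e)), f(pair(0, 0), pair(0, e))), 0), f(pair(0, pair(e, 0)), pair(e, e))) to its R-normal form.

pair(pair(pair(e, 0), 0), e)

1. pair(pair(pair(f(f(pair(0, pair(0, pair(e, e))), pair(pair(0, e), e)), pair(e, e)), f(pair(0, 0), pair(0, e))), 0), f(pair(0, pair(e, 0)), pair(e, e)))  →  pair(pair(pair(f(pair(0, e), pair(e, e)), f(pair(0, 0), pair(0, e))), 0), f(pair(0, pair(e, 0)), pair(e, e)))   [R4 at 1.1.1.1]
2. pair(pair(pair(f(pair(0, e), pair(e, e)), f(pair(0, 0), pair(0, e))), 0), f(pair(0, pair(e, 0)), pair(e, e)))  →  pair(pair(pair(e, f(pair(0, 0), pair(0, e))), 0), f(pair(0, pair(e, 0)), pair(e, e)))   [R4 at 1.1.1]
3. pair(pair(pair(e, f(pair(0, 0), pair(0, e))), 0), f(pair(0, pair(e, 0)), pair(e, e)))  →  pair(pair(pair(e, 0), 0), f(pair(0, pair(e, 0)), pair(e, e)))   [R4 at 1.1.2]
4. pair(pair(pair(e, 0), 0), f(pair(0, pair(e, 0)), pair(e, e)))  →  pair(pair(pair(e, 0), 0), e)   [R4 at 2]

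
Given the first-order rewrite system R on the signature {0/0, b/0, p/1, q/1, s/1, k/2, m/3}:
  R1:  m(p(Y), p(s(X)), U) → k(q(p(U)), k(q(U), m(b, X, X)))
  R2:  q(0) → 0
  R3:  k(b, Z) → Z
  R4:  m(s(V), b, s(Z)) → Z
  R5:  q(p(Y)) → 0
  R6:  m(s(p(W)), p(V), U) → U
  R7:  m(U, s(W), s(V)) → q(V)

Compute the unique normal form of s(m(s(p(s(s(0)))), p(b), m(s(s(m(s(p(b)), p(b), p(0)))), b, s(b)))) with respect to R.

1. s(m(s(p(s(s(0)))), p(b), m(s(s(m(s(p(b)), p(b), p(0)))), b, s(b))))  →  s(m(s(s(m(s(p(b)), p(b), p(0)))), b, s(b)))   [R6 at 1]
2. s(m(s(s(m(s(p(b)), p(b), p(0)))), b, s(b)))  →  s(b)   [R4 at 1]

s(b)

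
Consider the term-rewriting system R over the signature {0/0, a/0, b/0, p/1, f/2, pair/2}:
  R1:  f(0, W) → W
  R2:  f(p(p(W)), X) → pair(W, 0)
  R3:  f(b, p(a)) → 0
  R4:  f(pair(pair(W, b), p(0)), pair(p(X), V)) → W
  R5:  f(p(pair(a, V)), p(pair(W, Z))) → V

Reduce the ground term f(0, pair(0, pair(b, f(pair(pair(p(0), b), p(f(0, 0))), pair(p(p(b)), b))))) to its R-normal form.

1. f(0, pair(0, pair(b, f(pair(pair(p(0), b), p(f(0, 0))), pair(p(p(b)), b)))))  →  pair(0, pair(b, f(pair(pair(p(0), b), p(f(0, 0))), pair(p(p(b)), b))))   [R1 at ε]
2. pair(0, pair(b, f(pair(pair(p(0), b), p(f(0, 0))), pair(p(p(b)), b))))  →  pair(0, pair(b, f(pair(pair(p(0), b), p(0)), pair(p(p(b)), b))))   [R1 at 2.2.1.2.1]
3. pair(0, pair(b, f(pair(pair(p(0), b), p(0)), pair(p(p(b)), b))))  →  pair(0, pair(b, p(0)))   [R4 at 2.2]

pair(0, pair(b, p(0)))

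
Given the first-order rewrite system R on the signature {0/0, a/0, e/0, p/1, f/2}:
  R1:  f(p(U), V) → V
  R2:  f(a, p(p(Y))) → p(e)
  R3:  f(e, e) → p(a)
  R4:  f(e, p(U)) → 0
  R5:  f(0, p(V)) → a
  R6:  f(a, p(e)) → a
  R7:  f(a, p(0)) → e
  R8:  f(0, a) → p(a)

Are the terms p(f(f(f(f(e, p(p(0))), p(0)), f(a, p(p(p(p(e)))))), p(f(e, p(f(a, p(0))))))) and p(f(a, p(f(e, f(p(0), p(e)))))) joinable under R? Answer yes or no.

Reduce t₁ = p(f(f(f(f(e, p(p(0))), p(0)), f(a, p(p(p(p(e)))))), p(f(e, p(f(a, p(0))))))):
1. p(f(f(f(f(e, p(p(0))), p(0)), f(a, p(p(p(p(e)))))), p(f(e, p(f(a, p(0)))))))  →  p(f(f(f(0, p(0)), f(a, p(p(p(p(e)))))), p(f(e, p(f(a, p(0)))))))   [R4 at 1.1.1.1]
2. p(f(f(f(0, p(0)), f(a, p(p(p(p(e)))))), p(f(e, p(f(a, p(0)))))))  →  p(f(f(a, f(a, p(p(p(p(e)))))), p(f(e, p(f(a, p(0)))))))   [R5 at 1.1.1]
3. p(f(f(a, f(a, p(p(p(p(e)))))), p(f(e, p(f(a, p(0)))))))  →  p(f(f(a, p(e)), p(f(e, p(f(a, p(0)))))))   [R2 at 1.1.2]
4. p(f(f(a, p(e)), p(f(e, p(f(a, p(0)))))))  →  p(f(a, p(f(e, p(f(a, p(0)))))))   [R6 at 1.1]
5. p(f(a, p(f(e, p(f(a, p(0)))))))  →  p(f(a, p(0)))   [R4 at 1.2.1]
6. p(f(a, p(0)))  →  p(e)   [R7 at 1]

Reduce t₂ = p(f(a, p(f(e, f(p(0), p(e)))))):
1. p(f(a, p(f(e, f(p(0), p(e))))))  →  p(f(a, p(f(e, p(e)))))   [R1 at 1.2.1.2]
2. p(f(a, p(f(e, p(e)))))  →  p(f(a, p(0)))   [R4 at 1.2.1]
3. p(f(a, p(0)))  →  p(e)   [R7 at 1]

yes — NF(t₁) = p(e), NF(t₂) = p(e)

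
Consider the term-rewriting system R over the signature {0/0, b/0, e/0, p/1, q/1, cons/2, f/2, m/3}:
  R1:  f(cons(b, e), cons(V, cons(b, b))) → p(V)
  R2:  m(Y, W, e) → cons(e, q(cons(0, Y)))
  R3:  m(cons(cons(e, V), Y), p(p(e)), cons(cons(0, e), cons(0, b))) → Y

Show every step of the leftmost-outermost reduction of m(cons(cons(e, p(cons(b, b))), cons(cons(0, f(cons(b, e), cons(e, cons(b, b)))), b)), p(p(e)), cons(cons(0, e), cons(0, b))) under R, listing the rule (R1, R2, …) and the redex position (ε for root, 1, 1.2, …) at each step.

cons(cons(0, p(e)), b)

1. m(cons(cons(e, p(cons(b, b))), cons(cons(0, f(cons(b, e), cons(e, cons(b, b)))), b)), p(p(e)), cons(cons(0, e), cons(0, b)))  →  cons(cons(0, f(cons(b, e), cons(e, cons(b, b)))), b)   [R3 at ε]
2. cons(cons(0, f(cons(b, e), cons(e, cons(b, b)))), b)  →  cons(cons(0, p(e)), b)   [R1 at 1.2]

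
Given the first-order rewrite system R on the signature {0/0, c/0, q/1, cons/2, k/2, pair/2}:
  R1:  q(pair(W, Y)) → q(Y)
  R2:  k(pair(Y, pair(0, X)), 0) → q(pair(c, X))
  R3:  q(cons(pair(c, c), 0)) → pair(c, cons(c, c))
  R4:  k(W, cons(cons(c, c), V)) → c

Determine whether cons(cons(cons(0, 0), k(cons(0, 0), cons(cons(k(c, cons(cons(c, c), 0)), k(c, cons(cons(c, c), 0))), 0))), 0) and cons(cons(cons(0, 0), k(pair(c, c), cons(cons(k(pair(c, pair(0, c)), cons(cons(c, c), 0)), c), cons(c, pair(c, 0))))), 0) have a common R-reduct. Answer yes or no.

Reduce t₁ = cons(cons(cons(0, 0), k(cons(0, 0), cons(cons(k(c, cons(cons(c, c), 0)), k(c, cons(cons(c, c), 0))), 0))), 0):
1. cons(cons(cons(0, 0), k(cons(0, 0), cons(cons(k(c, cons(cons(c, c), 0)), k(c, cons(cons(c, c), 0))), 0))), 0)  →  cons(cons(cons(0, 0), k(cons(0, 0), cons(cons(c, k(c, cons(cons(c, c), 0))), 0))), 0)   [R4 at 1.2.2.1.1]
2. cons(cons(cons(0, 0), k(cons(0, 0), cons(cons(c, k(c, cons(cons(c, c), 0))), 0))), 0)  →  cons(cons(cons(0, 0), k(cons(0, 0), cons(cons(c, c), 0))), 0)   [R4 at 1.2.2.1.2]
3. cons(cons(cons(0, 0), k(cons(0, 0), cons(cons(c, c), 0))), 0)  →  cons(cons(cons(0, 0), c), 0)   [R4 at 1.2]

Reduce t₂ = cons(cons(cons(0, 0), k(pair(c, c), cons(cons(k(pair(c, pair(0, c)), cons(cons(c, c), 0)), c), cons(c, pair(c, 0))))), 0):
1. cons(cons(cons(0, 0), k(pair(c, c), cons(cons(k(pair(c, pair(0, c)), cons(cons(c, c), 0)), c), cons(c, pair(c, 0))))), 0)  →  cons(cons(cons(0, 0), k(pair(c, c), cons(cons(c, c), cons(c, pair(c, 0))))), 0)   [R4 at 1.2.2.1.1]
2. cons(cons(cons(0, 0), k(pair(c, c), cons(cons(c, c), cons(c, pair(c, 0))))), 0)  →  cons(cons(cons(0, 0), c), 0)   [R4 at 1.2]

yes — NF(t₁) = cons(cons(cons(0, 0), c), 0), NF(t₂) = cons(cons(cons(0, 0), c), 0)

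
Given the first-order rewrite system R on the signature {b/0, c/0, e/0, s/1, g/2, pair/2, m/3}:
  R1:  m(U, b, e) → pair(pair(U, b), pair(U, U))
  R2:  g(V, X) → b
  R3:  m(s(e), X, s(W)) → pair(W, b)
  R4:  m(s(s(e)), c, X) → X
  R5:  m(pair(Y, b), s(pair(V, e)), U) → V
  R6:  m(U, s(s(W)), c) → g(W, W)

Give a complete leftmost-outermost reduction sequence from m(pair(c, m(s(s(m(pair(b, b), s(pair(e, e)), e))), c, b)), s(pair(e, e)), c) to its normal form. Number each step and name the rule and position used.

e

1. m(pair(c, m(s(s(m(pair(b, b), s(pair(e, e)), e))), c, b)), s(pair(e, e)), c)  →  m(pair(c, m(s(s(e)), c, b)), s(pair(e, e)), c)   [R5 at 1.2.1.1.1]
2. m(pair(c, m(s(s(e)), c, b)), s(pair(e, e)), c)  →  m(pair(c, b), s(pair(e, e)), c)   [R4 at 1.2]
3. m(pair(c, b), s(pair(e, e)), c)  →  e   [R5 at ε]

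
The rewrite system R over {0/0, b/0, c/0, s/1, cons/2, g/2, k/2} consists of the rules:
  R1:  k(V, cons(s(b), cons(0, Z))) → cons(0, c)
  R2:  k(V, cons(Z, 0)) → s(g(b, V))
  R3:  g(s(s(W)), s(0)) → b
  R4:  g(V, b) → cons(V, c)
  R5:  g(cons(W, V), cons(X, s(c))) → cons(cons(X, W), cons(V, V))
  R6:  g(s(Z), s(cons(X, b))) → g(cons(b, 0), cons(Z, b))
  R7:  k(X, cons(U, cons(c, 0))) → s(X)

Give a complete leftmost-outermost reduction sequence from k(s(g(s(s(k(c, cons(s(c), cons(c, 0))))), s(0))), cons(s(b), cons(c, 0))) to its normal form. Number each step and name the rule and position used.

1. k(s(g(s(s(k(c, cons(s(c), cons(c, 0))))), s(0))), cons(s(b), cons(c, 0)))  →  s(s(g(s(s(k(c, cons(s(c), cons(c, 0))))), s(0))))   [R7 at ε]
2. s(s(g(s(s(k(c, cons(s(c), cons(c, 0))))), s(0))))  →  s(s(b))   [R3 at 1.1]

s(s(b))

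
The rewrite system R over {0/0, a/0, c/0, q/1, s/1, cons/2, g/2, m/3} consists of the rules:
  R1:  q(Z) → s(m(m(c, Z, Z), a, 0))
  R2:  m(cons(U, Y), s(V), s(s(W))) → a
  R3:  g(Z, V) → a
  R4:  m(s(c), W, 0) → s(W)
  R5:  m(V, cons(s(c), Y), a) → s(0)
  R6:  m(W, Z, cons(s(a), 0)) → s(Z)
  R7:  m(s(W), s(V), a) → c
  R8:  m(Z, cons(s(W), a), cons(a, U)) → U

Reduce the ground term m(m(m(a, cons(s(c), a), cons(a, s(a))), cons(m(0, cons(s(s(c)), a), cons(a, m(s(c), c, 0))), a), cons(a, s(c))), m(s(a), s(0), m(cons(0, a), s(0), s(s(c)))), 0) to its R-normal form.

s(c)

1. m(m(m(a, cons(s(c), a), cons(a, s(a))), cons(m(0, cons(s(s(c)), a), cons(a, m(s(c), c, 0))), a), cons(a, s(c))), m(s(a), s(0), m(cons(0, a), s(0), s(s(c)))), 0)  →  m(m(s(a), cons(m(0, cons(s(s(c)), a), cons(a, m(s(c), c, 0))), a), cons(a, s(c))), m(s(a), s(0), m(cons(0, a), s(0), s(s(c)))), 0)   [R8 at 1.1]
2. m(m(s(a), cons(m(0, cons(s(s(c)), a), cons(a, m(s(c), c, 0))), a), cons(a, s(c))), m(s(a), s(0), m(cons(0, a), s(0), s(s(c)))), 0)  →  m(m(s(a), cons(m(s(c), c, 0), a), cons(a, s(c))), m(s(a), s(0), m(cons(0, a), s(0), s(s(c)))), 0)   [R8 at 1.2.1]
3. m(m(s(a), cons(m(s(c), c, 0), a), cons(a, s(c))), m(s(a), s(0), m(cons(0, a), s(0), s(s(c)))), 0)  →  m(m(s(a), cons(s(c), a), cons(a, s(c))), m(s(a), s(0), m(cons(0, a), s(0), s(s(c)))), 0)   [R4 at 1.2.1]
4. m(m(s(a), cons(s(c), a), cons(a, s(c))), m(s(a), s(0), m(cons(0, a), s(0), s(s(c)))), 0)  →  m(s(c), m(s(a), s(0), m(cons(0, a), s(0), s(s(c)))), 0)   [R8 at 1]
5. m(s(c), m(s(a), s(0), m(cons(0, a), s(0), s(s(c)))), 0)  →  s(m(s(a), s(0), m(cons(0, a), s(0), s(s(c)))))   [R4 at ε]
6. s(m(s(a), s(0), m(cons(0, a), s(0), s(s(c)))))  →  s(m(s(a), s(0), a))   [R2 at 1.3]
7. s(m(s(a), s(0), a))  →  s(c)   [R7 at 1]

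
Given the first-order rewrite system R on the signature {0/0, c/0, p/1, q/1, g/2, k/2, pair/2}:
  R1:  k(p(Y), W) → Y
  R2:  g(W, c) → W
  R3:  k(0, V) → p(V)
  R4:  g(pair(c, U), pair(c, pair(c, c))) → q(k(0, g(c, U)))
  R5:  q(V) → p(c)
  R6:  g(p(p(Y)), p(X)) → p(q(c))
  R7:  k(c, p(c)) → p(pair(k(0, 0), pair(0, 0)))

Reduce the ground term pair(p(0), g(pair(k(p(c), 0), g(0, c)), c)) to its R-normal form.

1. pair(p(0), g(pair(k(p(c), 0), g(0, c)), c))  →  pair(p(0), pair(k(p(c), 0), g(0, c)))   [R2 at 2]
2. pair(p(0), pair(k(p(c), 0), g(0, c)))  →  pair(p(0), pair(c, g(0, c)))   [R1 at 2.1]
3. pair(p(0), pair(c, g(0, c)))  →  pair(p(0), pair(c, 0))   [R2 at 2.2]

pair(p(0), pair(c, 0))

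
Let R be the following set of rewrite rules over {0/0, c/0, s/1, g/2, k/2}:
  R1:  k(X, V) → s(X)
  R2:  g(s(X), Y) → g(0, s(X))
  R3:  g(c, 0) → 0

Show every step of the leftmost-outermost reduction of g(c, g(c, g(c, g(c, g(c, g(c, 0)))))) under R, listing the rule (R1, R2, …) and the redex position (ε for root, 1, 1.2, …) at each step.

1. g(c, g(c, g(c, g(c, g(c, g(c, 0))))))  →  g(c, g(c, g(c, g(c, g(c, 0)))))   [R3 at 2.2.2.2.2]
2. g(c, g(c, g(c, g(c, g(c, 0)))))  →  g(c, g(c, g(c, g(c, 0))))   [R3 at 2.2.2.2]
3. g(c, g(c, g(c, g(c, 0))))  →  g(c, g(c, g(c, 0)))   [R3 at 2.2.2]
4. g(c, g(c, g(c, 0)))  →  g(c, g(c, 0))   [R3 at 2.2]
5. g(c, g(c, 0))  →  g(c, 0)   [R3 at 2]
6. g(c, 0)  →  0   [R3 at ε]

0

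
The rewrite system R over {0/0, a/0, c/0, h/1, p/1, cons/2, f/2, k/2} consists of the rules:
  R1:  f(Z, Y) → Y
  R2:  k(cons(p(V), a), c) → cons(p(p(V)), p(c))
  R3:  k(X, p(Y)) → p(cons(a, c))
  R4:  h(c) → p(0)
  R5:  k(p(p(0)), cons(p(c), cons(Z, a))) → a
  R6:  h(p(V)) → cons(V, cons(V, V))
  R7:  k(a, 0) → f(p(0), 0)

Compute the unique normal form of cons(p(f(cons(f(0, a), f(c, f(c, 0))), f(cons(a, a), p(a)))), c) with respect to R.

1. cons(p(f(cons(f(0, a), f(c, f(c, 0))), f(cons(a, a), p(a)))), c)  →  cons(p(f(cons(a, a), p(a))), c)   [R1 at 1.1]
2. cons(p(f(cons(a, a), p(a))), c)  →  cons(p(p(a)), c)   [R1 at 1.1]

cons(p(p(a)), c)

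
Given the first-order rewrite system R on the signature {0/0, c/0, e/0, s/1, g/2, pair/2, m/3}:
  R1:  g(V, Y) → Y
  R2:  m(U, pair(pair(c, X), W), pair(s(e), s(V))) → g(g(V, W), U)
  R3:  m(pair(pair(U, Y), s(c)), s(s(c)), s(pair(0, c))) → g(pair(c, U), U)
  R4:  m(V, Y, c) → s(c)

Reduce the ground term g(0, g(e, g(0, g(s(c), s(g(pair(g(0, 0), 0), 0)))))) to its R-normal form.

1. g(0, g(e, g(0, g(s(c), s(g(pair(g(0, 0), 0), 0))))))  →  g(e, g(0, g(s(c), s(g(pair(g(0, 0), 0), 0)))))   [R1 at ε]
2. g(e, g(0, g(s(c), s(g(pair(g(0, 0), 0), 0)))))  →  g(0, g(s(c), s(g(pair(g(0, 0), 0), 0))))   [R1 at ε]
3. g(0, g(s(c), s(g(pair(g(0, 0), 0), 0))))  →  g(s(c), s(g(pair(g(0, 0), 0), 0)))   [R1 at ε]
4. g(s(c), s(g(pair(g(0, 0), 0), 0)))  →  s(g(pair(g(0, 0), 0), 0))   [R1 at ε]
5. s(g(pair(g(0, 0), 0), 0))  →  s(0)   [R1 at 1]

s(0)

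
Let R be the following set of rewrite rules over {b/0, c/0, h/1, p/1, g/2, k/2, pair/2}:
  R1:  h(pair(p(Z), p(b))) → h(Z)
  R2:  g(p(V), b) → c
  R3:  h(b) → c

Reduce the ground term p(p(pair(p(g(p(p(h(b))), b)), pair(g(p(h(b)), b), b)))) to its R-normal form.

1. p(p(pair(p(g(p(p(h(b))), b)), pair(g(p(h(b)), b), b))))  →  p(p(pair(p(c), pair(g(p(h(b)), b), b))))   [R2 at 1.1.1.1]
2. p(p(pair(p(c), pair(g(p(h(b)), b), b))))  →  p(p(pair(p(c), pair(c, b))))   [R2 at 1.1.2.1]

p(p(pair(p(c), pair(c, b))))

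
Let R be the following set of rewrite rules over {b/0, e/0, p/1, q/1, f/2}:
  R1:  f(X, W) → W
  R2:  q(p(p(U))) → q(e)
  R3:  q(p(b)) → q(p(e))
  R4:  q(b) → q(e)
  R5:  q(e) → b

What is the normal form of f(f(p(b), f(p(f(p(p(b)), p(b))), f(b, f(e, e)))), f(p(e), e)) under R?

1. f(f(p(b), f(p(f(p(p(b)), p(b))), f(b, f(e, e)))), f(p(e), e))  →  f(p(e), e)   [R1 at ε]
2. f(p(e), e)  →  e   [R1 at ε]

e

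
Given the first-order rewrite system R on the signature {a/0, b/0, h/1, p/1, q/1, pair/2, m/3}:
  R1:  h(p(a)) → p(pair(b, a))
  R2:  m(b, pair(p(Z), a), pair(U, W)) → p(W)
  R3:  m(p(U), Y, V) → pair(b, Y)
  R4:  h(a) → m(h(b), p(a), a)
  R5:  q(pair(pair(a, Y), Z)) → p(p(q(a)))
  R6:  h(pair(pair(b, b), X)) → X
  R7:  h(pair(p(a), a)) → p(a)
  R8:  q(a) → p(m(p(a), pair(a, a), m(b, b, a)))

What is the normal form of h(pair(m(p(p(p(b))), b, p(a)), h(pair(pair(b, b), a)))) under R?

1. h(pair(m(p(p(p(b))), b, p(a)), h(pair(pair(b, b), a))))  →  h(pair(pair(b, b), h(pair(pair(b, b), a))))   [R3 at 1.1]
2. h(pair(pair(b, b), h(pair(pair(b, b), a))))  →  h(pair(pair(b, b), a))   [R6 at ε]
3. h(pair(pair(b, b), a))  →  a   [R6 at ε]

a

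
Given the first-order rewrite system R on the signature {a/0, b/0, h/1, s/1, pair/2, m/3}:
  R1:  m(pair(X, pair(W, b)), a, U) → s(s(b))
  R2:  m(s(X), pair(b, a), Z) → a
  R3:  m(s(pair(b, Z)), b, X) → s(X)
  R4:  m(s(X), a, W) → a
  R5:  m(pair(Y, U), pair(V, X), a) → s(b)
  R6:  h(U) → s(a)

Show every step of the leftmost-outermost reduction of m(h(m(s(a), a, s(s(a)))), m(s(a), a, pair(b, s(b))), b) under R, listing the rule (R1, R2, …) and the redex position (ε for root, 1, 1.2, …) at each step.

a

1. m(h(m(s(a), a, s(s(a)))), m(s(a), a, pair(b, s(b))), b)  →  m(s(a), m(s(a), a, pair(b, s(b))), b)   [R6 at 1]
2. m(s(a), m(s(a), a, pair(b, s(b))), b)  →  m(s(a), a, b)   [R4 at 2]
3. m(s(a), a, b)  →  a   [R4 at ε]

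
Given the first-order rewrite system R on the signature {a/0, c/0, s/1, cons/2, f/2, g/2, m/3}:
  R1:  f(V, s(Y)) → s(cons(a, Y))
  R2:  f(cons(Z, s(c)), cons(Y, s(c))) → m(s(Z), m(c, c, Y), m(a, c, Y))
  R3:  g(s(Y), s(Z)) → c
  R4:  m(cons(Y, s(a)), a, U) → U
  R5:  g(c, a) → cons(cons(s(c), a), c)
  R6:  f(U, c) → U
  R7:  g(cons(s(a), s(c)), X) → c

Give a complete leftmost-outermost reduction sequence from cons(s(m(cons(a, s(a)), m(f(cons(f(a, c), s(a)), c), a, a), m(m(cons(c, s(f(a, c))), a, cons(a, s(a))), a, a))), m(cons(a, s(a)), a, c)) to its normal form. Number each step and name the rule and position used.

1. cons(s(m(cons(a, s(a)), m(f(cons(f(a, c), s(a)), c), a, a), m(m(cons(c, s(f(a, c))), a, cons(a, s(a))), a, a))), m(cons(a, s(a)), a, c))  →  cons(s(m(cons(a, s(a)), m(cons(f(a, c), s(a)), a, a), m(m(cons(c, s(f(a, c))), a, cons(a, s(a))), a, a))), m(cons(a, s(a)), a, c))   [R6 at 1.1.2.1]
2. cons(s(m(cons(a, s(a)), m(cons(f(a, c), s(a)), a, a), m(m(cons(c, s(f(a, c))), a, cons(a, s(a))), a, a))), m(cons(a, s(a)), a, c))  →  cons(s(m(cons(a, s(a)), a, m(m(cons(c, s(f(a, c))), a, cons(a, s(a))), a, a))), m(cons(a, s(a)), a, c))   [R4 at 1.1.2]
3. cons(s(m(cons(a, s(a)), a, m(m(cons(c, s(f(a, c))), a, cons(a, s(a))), a, a))), m(cons(a, s(a)), a, c))  →  cons(s(m(m(cons(c, s(f(a, c))), a, cons(a, s(a))), a, a)), m(cons(a, s(a)), a, c))   [R4 at 1.1]
4. cons(s(m(m(cons(c, s(f(a, c))), a, cons(a, s(a))), a, a)), m(cons(a, s(a)), a, c))  →  cons(s(m(m(cons(c, s(a)), a, cons(a, s(a))), a, a)), m(cons(a, s(a)), a, c))   [R6 at 1.1.1.1.2.1]
5. cons(s(m(m(cons(c, s(a)), a, cons(a, s(a))), a, a)), m(cons(a, s(a)), a, c))  →  cons(s(m(cons(a, s(a)), a, a)), m(cons(a, s(a)), a, c))   [R4 at 1.1.1]
6. cons(s(m(cons(a, s(a)), a, a)), m(cons(a, s(a)), a, c))  →  cons(s(a), m(cons(a, s(a)), a, c))   [R4 at 1.1]
7. cons(s(a), m(cons(a, s(a)), a, c))  →  cons(s(a), c)   [R4 at 2]

cons(s(a), c)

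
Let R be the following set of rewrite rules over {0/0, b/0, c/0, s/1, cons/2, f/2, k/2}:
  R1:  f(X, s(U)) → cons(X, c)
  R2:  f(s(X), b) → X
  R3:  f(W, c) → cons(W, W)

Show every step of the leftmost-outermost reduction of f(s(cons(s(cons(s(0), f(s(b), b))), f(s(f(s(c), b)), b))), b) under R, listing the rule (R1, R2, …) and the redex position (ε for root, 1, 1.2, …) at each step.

1. f(s(cons(s(cons(s(0), f(s(b), b))), f(s(f(s(c), b)), b))), b)  →  cons(s(cons(s(0), f(s(b), b))), f(s(f(s(c), b)), b))   [R2 at ε]
2. cons(s(cons(s(0), f(s(b), b))), f(s(f(s(c), b)), b))  →  cons(s(cons(s(0), b)), f(s(f(s(c), b)), b))   [R2 at 1.1.2]
3. cons(s(cons(s(0), b)), f(s(f(s(c), b)), b))  →  cons(s(cons(s(0), b)), f(s(c), b))   [R2 at 2]
4. cons(s(cons(s(0), b)), f(s(c), b))  →  cons(s(cons(s(0), b)), c)   [R2 at 2]

cons(s(cons(s(0), b)), c)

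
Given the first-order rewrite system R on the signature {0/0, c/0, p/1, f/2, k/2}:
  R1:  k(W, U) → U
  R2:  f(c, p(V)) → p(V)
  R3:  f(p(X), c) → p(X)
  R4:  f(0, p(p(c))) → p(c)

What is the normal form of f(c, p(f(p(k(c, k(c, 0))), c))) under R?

p(p(0))

1. f(c, p(f(p(k(c, k(c, 0))), c)))  →  p(f(p(k(c, k(c, 0))), c))   [R2 at ε]
2. p(f(p(k(c, k(c, 0))), c))  →  p(p(k(c, k(c, 0))))   [R3 at 1]
3. p(p(k(c, k(c, 0))))  →  p(p(k(c, 0)))   [R1 at 1.1]
4. p(p(k(c, 0)))  →  p(p(0))   [R1 at 1.1]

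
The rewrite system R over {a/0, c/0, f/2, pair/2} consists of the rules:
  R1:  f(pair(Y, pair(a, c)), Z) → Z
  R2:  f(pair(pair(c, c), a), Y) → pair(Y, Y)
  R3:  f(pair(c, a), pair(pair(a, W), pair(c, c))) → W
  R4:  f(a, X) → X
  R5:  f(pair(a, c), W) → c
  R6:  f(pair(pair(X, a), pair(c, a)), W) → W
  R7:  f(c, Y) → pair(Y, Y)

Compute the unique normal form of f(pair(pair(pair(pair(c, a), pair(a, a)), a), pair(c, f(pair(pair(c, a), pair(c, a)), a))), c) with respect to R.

1. f(pair(pair(pair(pair(c, a), pair(a, a)), a), pair(c, f(pair(pair(c, a), pair(c, a)), a))), c)  →  f(pair(pair(pair(pair(c, a), pair(a, a)), a), pair(c, a)), c)   [R6 at 1.2.2]
2. f(pair(pair(pair(pair(c, a), pair(a, a)), a), pair(c, a)), c)  →  c   [R6 at ε]

c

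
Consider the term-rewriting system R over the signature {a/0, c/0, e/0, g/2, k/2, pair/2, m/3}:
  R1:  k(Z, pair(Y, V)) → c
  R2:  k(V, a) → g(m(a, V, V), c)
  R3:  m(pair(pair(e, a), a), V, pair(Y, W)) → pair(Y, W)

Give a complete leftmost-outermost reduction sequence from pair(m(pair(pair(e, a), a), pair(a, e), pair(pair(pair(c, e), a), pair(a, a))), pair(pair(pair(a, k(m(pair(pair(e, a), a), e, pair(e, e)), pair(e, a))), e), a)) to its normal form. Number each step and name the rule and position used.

1. pair(m(pair(pair(e, a), a), pair(a, e), pair(pair(pair(c, e), a), pair(a, a))), pair(pair(pair(a, k(m(pair(pair(e, a), a), e, pair(e, e)), pair(e, a))), e), a))  →  pair(pair(pair(pair(c, e), a), pair(a, a)), pair(pair(pair(a, k(m(pair(pair(e, a), a), e, pair(e, e)), pair(e, a))), e), a))   [R3 at 1]
2. pair(pair(pair(pair(c, e), a), pair(a, a)), pair(pair(pair(a, k(m(pair(pair(e, a), a), e, pair(e, e)), pair(e, a))), e), a))  →  pair(pair(pair(pair(c, e), a), pair(a, a)), pair(pair(pair(a, c), e), a))   [R1 at 2.1.1.2]

pair(pair(pair(pair(c, e), a), pair(a, a)), pair(pair(pair(a, c), e), a))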